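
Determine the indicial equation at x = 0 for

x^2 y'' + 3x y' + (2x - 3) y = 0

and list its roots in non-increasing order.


Divide by x^2 to reach normal form y'' + P_1(x) y' + P_2(x) y = 0 with P_1(x) = 3/x and P_2(x) = 2/x - 3/x^2.
x = 0 is a singular point because the y'-coefficient 3/x has a pole at x = 0 and the y-coefficient 2/x - 3/x^2 has a pole at x = 0.
It is a regular singular point because x P_1(x) = p(x) = 3 and x^2 P_2(x) = q(x) = 2x - 3 are polynomials, hence analytic at x = 0.
p(0) = 3,  q(0) = -3.
Indicial equation: r(r-1) + p(0) r + q(0) = 0, i.e. r^2 + (p(0) - 1) r + q(0) = 0, i.e. r^2 + 2 r - 3 = 0.
Discriminant: (2)^2 - 4(-3) = 16, so r = (-2 ± 4)/2.
Solving: r_1 = 1, r_2 = -3.

indicial: r^2 + 2 r - 3 = 0; roots r_1 = 1, r_2 = -3


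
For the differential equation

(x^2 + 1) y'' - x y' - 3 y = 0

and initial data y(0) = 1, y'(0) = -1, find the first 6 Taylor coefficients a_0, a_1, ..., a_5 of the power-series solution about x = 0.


Ansatz: y(x) = sum_{n>=0} a_n x^n, so y'(x) = sum_{n>=1} n a_n x^(n-1) and y''(x) = sum_{n>=2} n(n-1) a_n x^(n-2).
Substitute into P(x) y'' + Q(x) y' + R(x) y = 0 with P(x) = x^2 + 1, Q(x) = -x, R(x) = -3, and match powers of x.
Initial conditions: a_0 = 1, a_1 = -1.
Setting the coefficient of each power of x to zero and solving order by order (substituting the coefficients already found):
  x^0: 2 a_2 - 3 a_0 = 0  ->  2 a_2 = 3 a_0 = 3  ->  a_2 = 3/2
  x^1: 6 a_3 - 4 a_1 = 0  ->  6 a_3 = 4 a_1 = -4  ->  a_3 = -2/3
  x^2: 12 a_4 - 3 a_2 = 0  ->  12 a_4 = 3 a_2 = 9/2  ->  a_4 = 3/8
  x^3: 20 a_5 = 0  ->  a_5 = 0
Truncated series: y(x) = 1 - x + (3/2) x^2 - (2/3) x^3 + (3/8) x^4 + O(x^6).

a_0 = 1; a_1 = -1; a_2 = 3/2; a_3 = -2/3; a_4 = 3/8; a_5 = 0


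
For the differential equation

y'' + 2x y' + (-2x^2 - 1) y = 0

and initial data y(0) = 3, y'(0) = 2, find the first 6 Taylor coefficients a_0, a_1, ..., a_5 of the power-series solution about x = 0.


Ansatz: y(x) = sum_{n>=0} a_n x^n, so y'(x) = sum_{n>=1} n a_n x^(n-1) and y''(x) = sum_{n>=2} n(n-1) a_n x^(n-2).
Substitute into P(x) y'' + Q(x) y' + R(x) y = 0 with P(x) = 1, Q(x) = 2x, R(x) = -2x^2 - 1, and match powers of x.
Initial conditions: a_0 = 3, a_1 = 2.
Setting the coefficient of each power of x to zero and solving order by order (substituting the coefficients already found):
  x^0: 2 a_2 - a_0 = 0  ->  2 a_2 = a_0 = 3  ->  a_2 = 3/2
  x^1: 6 a_3 + a_1 = 0  ->  6 a_3 = -a_1 = -2  ->  a_3 = -1/3
  x^2: 12 a_4 + 3 a_2 - 2 a_0 = 0  ->  12 a_4 = -3 a_2 + 2 a_0 = 3/2  ->  a_4 = 1/8
  x^3: 20 a_5 + 5 a_3 - 2 a_1 = 0  ->  20 a_5 = -5 a_3 + 2 a_1 = 17/3  ->  a_5 = 17/60
Truncated series: y(x) = 3 + 2 x + (3/2) x^2 - (1/3) x^3 + (1/8) x^4 + (17/60) x^5 + O(x^6).

a_0 = 3; a_1 = 2; a_2 = 3/2; a_3 = -1/3; a_4 = 1/8; a_5 = 17/60


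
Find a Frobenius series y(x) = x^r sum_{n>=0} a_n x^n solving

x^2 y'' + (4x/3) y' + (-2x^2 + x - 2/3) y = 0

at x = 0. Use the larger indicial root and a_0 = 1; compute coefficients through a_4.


Write in Frobenius form y'' + (p(x)/x) y' + (q(x)/x^2) y = 0:
  p(x) = 4/3,  q(x) = -2x^2 + x - 2/3.
Indicial equation: r(r-1) + (4/3) r + (-2/3) = 0 -> roots r_1 = 2/3, r_2 = -1.
Take r = r_1 = 2/3. Let y(x) = x^r sum_{n>=0} a_n x^n with a_0 = 1.
Substitute y = x^r sum a_n x^n and match x^{r+n}. The recurrence is
  D(n) a_n + 1 a_{n-1} - 2 a_{n-2} = 0,  where D(n) = (r+n)(r+n-1) + (4/3)(r+n) + (-2/3).
  a_n = [-1 a_{n-1} + 2 a_{n-2}] / D(n).
Since the indicial polynomial factors as (r - r_1)(r - r_2), D(n) = (r_1 + n - r_1)(r_1 + n - r_2) = n(n + 5/3).
Evaluating step by step (a_0 = 1):
  n = 1: D(1) = 1(1 + 5/3) = 8/3; numerator = -1(1) = -1; a_1 = (-1)/(8/3) = -3/8
  n = 2: D(2) = 2(2 + 5/3) = 22/3; numerator = -1(-3/8) + 2(1) = 19/8; a_2 = (19/8)/(22/3) = 57/176
  n = 3: D(3) = 3(3 + 5/3) = 14; numerator = -1(57/176) + 2(-3/8) = -189/176; a_3 = (-189/176)/(14) = -27/352
  n = 4: D(4) = 4(4 + 5/3) = 68/3; numerator = -1(-27/352) + 2(57/176) = 255/352; a_4 = (255/352)/(68/3) = 45/1408

r = 2/3; a_0 = 1; a_1 = -3/8; a_2 = 57/176; a_3 = -27/352; a_4 = 45/1408


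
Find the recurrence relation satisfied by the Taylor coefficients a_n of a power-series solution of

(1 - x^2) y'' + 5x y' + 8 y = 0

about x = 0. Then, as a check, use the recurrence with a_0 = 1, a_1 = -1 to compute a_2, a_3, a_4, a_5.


Substitute y = sum_n a_n x^n.
(1 - 1 x^2) y'' contributes (n+2)(n+1) a_{n+2} - n(n-1) a_n at x^n.
5 x y'(x) contributes 5 n a_n at x^n.
8 y(x) contributes 8 a_n at x^n.
Matching x^n: (n+2)(n+1) a_{n+2} + (-n(n-1) + 5 n + 8) a_n = 0.
Thus a_{n+2} = (n(n-1) - 5 n - 8) / ((n+1)(n+2)) * a_n.

Check with a_0 = 1, a_1 = -1 (apply the recurrence for n = 0, 1, 2, 3): a_0 = 1, a_1 = -1, a_2 = -4, a_3 = 13/6, a_4 = 16/3, a_5 = -221/120.

a_(n+2) = (n(n-1) - 5 n - 8) / ((n+1)(n+2)) * a_n; check: a_0 = 1, a_1 = -1, a_2 = -4, a_3 = 13/6, a_4 = 16/3, a_5 = -221/120


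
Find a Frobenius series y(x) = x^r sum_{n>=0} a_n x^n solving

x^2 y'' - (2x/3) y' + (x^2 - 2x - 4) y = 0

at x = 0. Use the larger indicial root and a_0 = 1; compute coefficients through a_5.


Write in Frobenius form y'' + (p(x)/x) y' + (q(x)/x^2) y = 0:
  p(x) = -2/3,  q(x) = x^2 - 2x - 4.
Indicial equation: r(r-1) + (-2/3) r + (-4) = 0 -> roots r_1 = 3, r_2 = -4/3.
Take r = r_1 = 3. Let y(x) = x^r sum_{n>=0} a_n x^n with a_0 = 1.
Substitute y = x^r sum a_n x^n and match x^{r+n}. The recurrence is
  D(n) a_n - 2 a_{n-1} + 1 a_{n-2} = 0,  where D(n) = (r+n)(r+n-1) + (-2/3)(r+n) + (-4).
  a_n = [2 a_{n-1} - 1 a_{n-2}] / D(n).
Since the indicial polynomial factors as (r - r_1)(r - r_2), D(n) = (r_1 + n - r_1)(r_1 + n - r_2) = n(n + 13/3).
Evaluating step by step (a_0 = 1):
  n = 1: D(1) = 1(1 + 13/3) = 16/3; numerator = 2(1) = 2; a_1 = (2)/(16/3) = 3/8
  n = 2: D(2) = 2(2 + 13/3) = 38/3; numerator = 2(3/8) - 1(1) = -1/4; a_2 = (-1/4)/(38/3) = -3/152
  n = 3: D(3) = 3(3 + 13/3) = 22; numerator = 2(-3/152) - 1(3/8) = -63/152; a_3 = (-63/152)/(22) = -63/3344
  n = 4: D(4) = 4(4 + 13/3) = 100/3; numerator = 2(-63/3344) - 1(-3/152) = -15/836; a_4 = (-15/836)/(100/3) = -9/16720
  n = 5: D(5) = 5(5 + 13/3) = 140/3; numerator = 2(-9/16720) - 1(-63/3344) = 27/1520; a_5 = (27/1520)/(140/3) = 81/212800

r = 3; a_0 = 1; a_1 = 3/8; a_2 = -3/152; a_3 = -63/3344; a_4 = -9/16720; a_5 = 81/212800


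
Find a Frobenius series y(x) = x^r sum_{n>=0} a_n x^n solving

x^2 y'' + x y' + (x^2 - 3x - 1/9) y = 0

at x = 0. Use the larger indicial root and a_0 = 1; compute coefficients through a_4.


Write in Frobenius form y'' + (p(x)/x) y' + (q(x)/x^2) y = 0:
  p(x) = 1,  q(x) = x^2 - 3x - 1/9.
Indicial equation: r(r-1) + (1) r + (-1/9) = 0 -> roots r_1 = 1/3, r_2 = -1/3.
Take r = r_1 = 1/3. Let y(x) = x^r sum_{n>=0} a_n x^n with a_0 = 1.
Substitute y = x^r sum a_n x^n and match x^{r+n}. The recurrence is
  D(n) a_n - 3 a_{n-1} + 1 a_{n-2} = 0,  where D(n) = (r+n)(r+n-1) + (1)(r+n) + (-1/9).
  a_n = [3 a_{n-1} - 1 a_{n-2}] / D(n).
Since the indicial polynomial factors as (r - r_1)(r - r_2), D(n) = (r_1 + n - r_1)(r_1 + n - r_2) = n(n + 2/3).
Evaluating step by step (a_0 = 1):
  n = 1: D(1) = 1(1 + 2/3) = 5/3; numerator = 3(1) = 3; a_1 = (3)/(5/3) = 9/5
  n = 2: D(2) = 2(2 + 2/3) = 16/3; numerator = 3(9/5) - 1(1) = 22/5; a_2 = (22/5)/(16/3) = 33/40
  n = 3: D(3) = 3(3 + 2/3) = 11; numerator = 3(33/40) - 1(9/5) = 27/40; a_3 = (27/40)/(11) = 27/440
  n = 4: D(4) = 4(4 + 2/3) = 56/3; numerator = 3(27/440) - 1(33/40) = -141/220; a_4 = (-141/220)/(56/3) = -423/12320

r = 1/3; a_0 = 1; a_1 = 9/5; a_2 = 33/40; a_3 = 27/440; a_4 = -423/12320


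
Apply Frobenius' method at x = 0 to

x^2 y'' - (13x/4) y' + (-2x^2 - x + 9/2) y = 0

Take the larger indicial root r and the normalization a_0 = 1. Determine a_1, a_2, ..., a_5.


Write in Frobenius form y'' + (p(x)/x) y' + (q(x)/x^2) y = 0:
  p(x) = -13/4,  q(x) = -2x^2 - x + 9/2.
Indicial equation: r(r-1) + (-13/4) r + (9/2) = 0 -> roots r_1 = 9/4, r_2 = 2.
Take r = r_1 = 9/4. Let y(x) = x^r sum_{n>=0} a_n x^n with a_0 = 1.
Substitute y = x^r sum a_n x^n and match x^{r+n}. The recurrence is
  D(n) a_n - 1 a_{n-1} - 2 a_{n-2} = 0,  where D(n) = (r+n)(r+n-1) + (-13/4)(r+n) + (9/2).
  a_n = [1 a_{n-1} + 2 a_{n-2}] / D(n).
Since the indicial polynomial factors as (r - r_1)(r - r_2), D(n) = (r_1 + n - r_1)(r_1 + n - r_2) = n(n + 1/4).
Evaluating step by step (a_0 = 1):
  n = 1: D(1) = 1(1 + 1/4) = 5/4; numerator = 1(1) = 1; a_1 = (1)/(5/4) = 4/5
  n = 2: D(2) = 2(2 + 1/4) = 9/2; numerator = 1(4/5) + 2(1) = 14/5; a_2 = (14/5)/(9/2) = 28/45
  n = 3: D(3) = 3(3 + 1/4) = 39/4; numerator = 1(28/45) + 2(4/5) = 20/9; a_3 = (20/9)/(39/4) = 80/351
  n = 4: D(4) = 4(4 + 1/4) = 17; numerator = 1(80/351) + 2(28/45) = 2584/1755; a_4 = (2584/1755)/(17) = 152/1755
  n = 5: D(5) = 5(5 + 1/4) = 105/4; numerator = 1(152/1755) + 2(80/351) = 952/1755; a_5 = (952/1755)/(105/4) = 544/26325

r = 9/4; a_0 = 1; a_1 = 4/5; a_2 = 28/45; a_3 = 80/351; a_4 = 152/1755; a_5 = 544/26325


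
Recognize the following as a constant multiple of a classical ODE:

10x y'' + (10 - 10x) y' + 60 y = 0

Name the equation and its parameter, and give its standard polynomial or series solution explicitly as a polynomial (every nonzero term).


All three coefficients share the factor 10; dividing through by 10 gives  x y'' + (1 - x) y' + 6 y = 0.
This matches the Laguerre equation x y'' + (1 - x) y' + n y = 0 with n = 6; the polynomial solution is L_6(x).
With y = sum_k a_k x^k, matching x^k gives (k+1)k a_{k+1} + (k+1) a_{k+1} - k a_k + n a_k = 0, i.e. (k+1)^2 a_{k+1} = (k - n) a_k = (k - 6) a_k. The right side vanishes at k = 6, so the series terminates at degree 6.
Standard normalization L_n(0) = 1 gives a_0 = 1. Work upward with a_{k+1} = (k - 6) a_k / (k+1)^2:
  a_1 = (0 - 6)(1) / 1^2 = -6/1 = -6
  a_2 = (1 - 6)(-6) / 2^2 = 30/4 = 15/2
  a_3 = (2 - 6)(15/2) / 3^2 = -30/9 = -10/3
  a_4 = (3 - 6)(-10/3) / 4^2 = 10/16 = 5/8
  a_5 = (4 - 6)(5/8) / 5^2 = (-5/4)/25 = -1/20
  a_6 = (5 - 6)(-1/20) / 6^2 = (1/20)/36 = 1/720
Hence L_6(x) = x^6/720 - x^5/20 + 5 x^4/8 - 10 x^3/3 + 15 x^2/2 - 6 x + 1.

L_6(x); series = x^6/720 - x^5/20 + 5 x^4/8 - 10 x^3/3 + 15 x^2/2 - 6 x + 1


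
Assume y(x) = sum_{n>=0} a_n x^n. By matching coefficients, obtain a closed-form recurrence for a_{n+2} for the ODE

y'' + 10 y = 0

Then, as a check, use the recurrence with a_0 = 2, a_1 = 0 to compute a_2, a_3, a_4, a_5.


Substitute y = sum_n a_n x^n into y'' + (const) y = 0.
y''(x) = sum_{n>=0} (n+2)(n+1) a_{n+2} x^n.
The ODE becomes sum_n [(n+2)(n+1) a_{n+2} + 10 a_n] x^n = 0.
Setting each coefficient to zero gives the recurrence:
  (n+2)(n+1) a_{n+2} + 10 a_n = 0,
  a_{n+2} = -10 / ((n+1)(n+2)) a_n.

Check with a_0 = 2, a_1 = 0 (apply the recurrence for n = 0, 1, 2, 3): a_0 = 2, a_1 = 0, a_2 = -10, a_3 = 0, a_4 = 25/3, a_5 = 0.

a_{n+2} = -10/((n+1)(n+2)) * a_n; check: a_0 = 2, a_1 = 0, a_2 = -10, a_3 = 0, a_4 = 25/3, a_5 = 0


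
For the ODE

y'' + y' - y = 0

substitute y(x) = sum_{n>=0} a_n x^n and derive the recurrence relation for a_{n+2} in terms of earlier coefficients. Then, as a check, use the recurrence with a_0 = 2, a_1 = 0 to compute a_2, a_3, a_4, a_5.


Substitute y = sum_n a_n x^n.
y''(x) has coefficient (n+2)(n+1) a_{n+2} at x^n;
y'(x) has coefficient (n+1) a_{n+1} at x^n;
-y(x) has coefficient -1 a_n at x^n.
Matching x^n: (n+2)(n+1) a_{n+2} + (n+1) a_{n+1} - 1 a_n = 0.
Thus a_{n+2} = [-(n+1) a_{n+1} + 1 a_n] / ((n+1)(n+2)).

Check with a_0 = 2, a_1 = 0 (apply the recurrence for n = 0, 1, 2, 3): a_0 = 2, a_1 = 0, a_2 = 1, a_3 = -1/3, a_4 = 1/6, a_5 = -1/20.

a_(n+2) = [-(n+1) a_(n+1) + 1 a_n] / ((n+1)(n+2)); check: a_0 = 2, a_1 = 0, a_2 = 1, a_3 = -1/3, a_4 = 1/6, a_5 = -1/20


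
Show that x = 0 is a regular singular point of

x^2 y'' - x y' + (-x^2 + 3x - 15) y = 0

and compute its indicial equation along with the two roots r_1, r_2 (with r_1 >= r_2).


Divide by x^2 to reach normal form y'' + P_1(x) y' + P_2(x) y = 0 with P_1(x) = -1/x and P_2(x) = -1 + 3/x - 15/x^2.
x = 0 is a singular point because the y'-coefficient -1/x has a pole at x = 0 and the y-coefficient -1 + 3/x - 15/x^2 has a pole at x = 0.
It is a regular singular point because x P_1(x) = p(x) = -1 and x^2 P_2(x) = q(x) = -x^2 + 3x - 15 are polynomials, hence analytic at x = 0.
p(0) = -1,  q(0) = -15.
Indicial equation: r(r-1) + p(0) r + q(0) = 0, i.e. r^2 + (p(0) - 1) r + q(0) = 0, i.e. r^2 - 2 r - 15 = 0.
Discriminant: (-2)^2 - 4(-15) = 64, so r = (2 ± 8)/2.
Solving: r_1 = 5, r_2 = -3.

indicial: r^2 - 2 r - 15 = 0; roots r_1 = 5, r_2 = -3


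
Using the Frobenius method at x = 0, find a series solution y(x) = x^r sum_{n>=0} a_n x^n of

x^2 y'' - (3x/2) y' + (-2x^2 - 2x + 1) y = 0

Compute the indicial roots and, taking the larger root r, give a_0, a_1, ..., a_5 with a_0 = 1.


Write in Frobenius form y'' + (p(x)/x) y' + (q(x)/x^2) y = 0:
  p(x) = -3/2,  q(x) = -2x^2 - 2x + 1.
Indicial equation: r(r-1) + (-3/2) r + (1) = 0 -> roots r_1 = 2, r_2 = 1/2.
Take r = r_1 = 2. Let y(x) = x^r sum_{n>=0} a_n x^n with a_0 = 1.
Substitute y = x^r sum a_n x^n and match x^{r+n}. The recurrence is
  D(n) a_n - 2 a_{n-1} - 2 a_{n-2} = 0,  where D(n) = (r+n)(r+n-1) + (-3/2)(r+n) + (1).
  a_n = [2 a_{n-1} + 2 a_{n-2}] / D(n).
Since the indicial polynomial factors as (r - r_1)(r - r_2), D(n) = (r_1 + n - r_1)(r_1 + n - r_2) = n(n + 3/2).
Evaluating step by step (a_0 = 1):
  n = 1: D(1) = 1(1 + 3/2) = 5/2; numerator = 2(1) = 2; a_1 = (2)/(5/2) = 4/5
  n = 2: D(2) = 2(2 + 3/2) = 7; numerator = 2(4/5) + 2(1) = 18/5; a_2 = (18/5)/(7) = 18/35
  n = 3: D(3) = 3(3 + 3/2) = 27/2; numerator = 2(18/35) + 2(4/5) = 92/35; a_3 = (92/35)/(27/2) = 184/945
  n = 4: D(4) = 4(4 + 3/2) = 22; numerator = 2(184/945) + 2(18/35) = 268/189; a_4 = (268/189)/(22) = 134/2079
  n = 5: D(5) = 5(5 + 3/2) = 65/2; numerator = 2(134/2079) + 2(184/945) = 1796/3465; a_5 = (1796/3465)/(65/2) = 3592/225225

r = 2; a_0 = 1; a_1 = 4/5; a_2 = 18/35; a_3 = 184/945; a_4 = 134/2079; a_5 = 3592/225225


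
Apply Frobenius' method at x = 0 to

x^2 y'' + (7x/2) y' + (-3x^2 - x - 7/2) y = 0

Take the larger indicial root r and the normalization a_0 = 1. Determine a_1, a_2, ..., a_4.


Write in Frobenius form y'' + (p(x)/x) y' + (q(x)/x^2) y = 0:
  p(x) = 7/2,  q(x) = -3x^2 - x - 7/2.
Indicial equation: r(r-1) + (7/2) r + (-7/2) = 0 -> roots r_1 = 1, r_2 = -7/2.
Take r = r_1 = 1. Let y(x) = x^r sum_{n>=0} a_n x^n with a_0 = 1.
Substitute y = x^r sum a_n x^n and match x^{r+n}. The recurrence is
  D(n) a_n - 1 a_{n-1} - 3 a_{n-2} = 0,  where D(n) = (r+n)(r+n-1) + (7/2)(r+n) + (-7/2).
  a_n = [1 a_{n-1} + 3 a_{n-2}] / D(n).
Since the indicial polynomial factors as (r - r_1)(r - r_2), D(n) = (r_1 + n - r_1)(r_1 + n - r_2) = n(n + 9/2).
Evaluating step by step (a_0 = 1):
  n = 1: D(1) = 1(1 + 9/2) = 11/2; numerator = 1(1) = 1; a_1 = (1)/(11/2) = 2/11
  n = 2: D(2) = 2(2 + 9/2) = 13; numerator = 1(2/11) + 3(1) = 35/11; a_2 = (35/11)/(13) = 35/143
  n = 3: D(3) = 3(3 + 9/2) = 45/2; numerator = 1(35/143) + 3(2/11) = 113/143; a_3 = (113/143)/(45/2) = 226/6435
  n = 4: D(4) = 4(4 + 9/2) = 34; numerator = 1(226/6435) + 3(35/143) = 4951/6435; a_4 = (4951/6435)/(34) = 4951/218790

r = 1; a_0 = 1; a_1 = 2/11; a_2 = 35/143; a_3 = 226/6435; a_4 = 4951/218790


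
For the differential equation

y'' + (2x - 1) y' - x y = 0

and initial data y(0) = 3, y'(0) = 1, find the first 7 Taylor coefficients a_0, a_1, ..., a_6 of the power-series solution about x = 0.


Ansatz: y(x) = sum_{n>=0} a_n x^n, so y'(x) = sum_{n>=1} n a_n x^(n-1) and y''(x) = sum_{n>=2} n(n-1) a_n x^(n-2).
Substitute into P(x) y'' + Q(x) y' + R(x) y = 0 with P(x) = 1, Q(x) = 2x - 1, R(x) = -x, and match powers of x.
Initial conditions: a_0 = 3, a_1 = 1.
Setting the coefficient of each power of x to zero and solving order by order (substituting the coefficients already found):
  x^0: 2 a_2 - a_1 = 0  ->  2 a_2 = a_1 = 1  ->  a_2 = 1/2
  x^1: 6 a_3 - 2 a_2 + 2 a_1 - a_0 = 0  ->  6 a_3 = 2 a_2 - 2 a_1 + a_0 = 2  ->  a_3 = 1/3
  x^2: 12 a_4 - 3 a_3 + 4 a_2 - a_1 = 0  ->  12 a_4 = 3 a_3 - 4 a_2 + a_1 = 0  ->  a_4 = 0
  x^3: 20 a_5 - 4 a_4 + 6 a_3 - a_2 = 0  ->  20 a_5 = 4 a_4 - 6 a_3 + a_2 = -3/2  ->  a_5 = -3/40
  x^4: 30 a_6 - 5 a_5 + 8 a_4 - a_3 = 0  ->  30 a_6 = 5 a_5 - 8 a_4 + a_3 = -1/24  ->  a_6 = -1/720
Truncated series: y(x) = 3 + x + (1/2) x^2 + (1/3) x^3 - (3/40) x^5 - (1/720) x^6 + O(x^7).

a_0 = 3; a_1 = 1; a_2 = 1/2; a_3 = 1/3; a_4 = 0; a_5 = -3/40; a_6 = -1/720


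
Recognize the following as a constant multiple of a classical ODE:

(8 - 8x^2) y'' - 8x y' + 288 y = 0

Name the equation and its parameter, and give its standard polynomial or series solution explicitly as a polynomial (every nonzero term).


All three coefficients share the factor 8; dividing through by 8 gives  (1 - x^2) y'' - x y' + 36 y = 0.
This matches the Chebyshev equation (1 - x^2) y'' - x y' + n^2 y = 0 (note the -x y' term, not -2x y') with n^2 = 36, so n = 6; the polynomial solution is T_6(x).
With y = sum_k a_k x^k, matching x^k gives (k+2)(k+1) a_{k+2} = (k^2 - n^2) a_k = (k - 6)(k + 6) a_k. The right side vanishes at k = 6, so the series with the parity of 6 terminates at degree 6.
Standard normalization: leading coefficient of T_n is 2^(n-1), so a_6 = 2^5 = 32. Work downward with a_k = (k+1)(k+2) a_{k+2} / ((k - 6)(k + 6)):
  a_4 = (5)(6)(32) / ((4 - 6)(4 + 6)) = 960/(-20) = -48
  a_2 = (3)(4)(-48) / ((2 - 6)(2 + 6)) = -576/(-32) = 18
  a_0 = (1)(2)(18) / ((0 - 6)(0 + 6)) = 36/(-36) = -1
Hence T_6(x) = 32 x^6 - 48 x^4 + 18 x^2 - 1.

T_6(x); series = 32 x^6 - 48 x^4 + 18 x^2 - 1


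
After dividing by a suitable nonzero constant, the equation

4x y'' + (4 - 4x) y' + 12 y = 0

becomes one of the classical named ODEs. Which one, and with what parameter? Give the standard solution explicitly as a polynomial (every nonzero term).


All three coefficients share the factor 4; dividing through by 4 gives  x y'' + (1 - x) y' + 3 y = 0.
This matches the Laguerre equation x y'' + (1 - x) y' + n y = 0 with n = 3; the polynomial solution is L_3(x).
With y = sum_k a_k x^k, matching x^k gives (k+1)k a_{k+1} + (k+1) a_{k+1} - k a_k + n a_k = 0, i.e. (k+1)^2 a_{k+1} = (k - n) a_k = (k - 3) a_k. The right side vanishes at k = 3, so the series terminates at degree 3.
Standard normalization L_n(0) = 1 gives a_0 = 1. Work upward with a_{k+1} = (k - 3) a_k / (k+1)^2:
  a_1 = (0 - 3)(1) / 1^2 = -3/1 = -3
  a_2 = (1 - 3)(-3) / 2^2 = 6/4 = 3/2
  a_3 = (2 - 3)(3/2) / 3^2 = (-3/2)/9 = -1/6
Hence L_3(x) = -x^3/6 + 3 x^2/2 - 3 x + 1.

L_3(x); series = -x^3/6 + 3 x^2/2 - 3 x + 1


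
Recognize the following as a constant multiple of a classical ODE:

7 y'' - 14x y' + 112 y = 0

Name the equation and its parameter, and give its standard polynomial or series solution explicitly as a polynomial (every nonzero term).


All three coefficients share the factor 7; dividing through by 7 gives  y'' - 2x y' + 16 y = 0.
This matches the Hermite equation y'' - 2x y' + 2n y = 0 with 2n = 16, so n = 8; the polynomial solution is H_8(x).
With y = sum_k a_k x^k, matching x^k gives (k+2)(k+1) a_{k+2} = 2(k - n) a_k = 2(k - 8) a_k. The right side vanishes at k = 8, so the series with the parity of 8 terminates at degree 8.
Standard normalization: leading coefficient of H_n is 2^n, so a_8 = 2^8 = 256. Work downward with a_k = (k+1)(k+2) a_{k+2} / (2(k - n)):
  a_6 = (7)(8)(256) / (2(6 - 8)) = 14336/(-4) = -3584
  a_4 = (5)(6)(-3584) / (2(4 - 8)) = -107520/(-8) = 13440
  a_2 = (3)(4)(13440) / (2(2 - 8)) = 161280/(-12) = -13440
  a_0 = (1)(2)(-13440) / (2(0 - 8)) = -26880/(-16) = 1680
Hence H_8(x) = 256 x^8 - 3584 x^6 + 13440 x^4 - 13440 x^2 + 1680.

H_8(x); series = 256 x^8 - 3584 x^6 + 13440 x^4 - 13440 x^2 + 1680


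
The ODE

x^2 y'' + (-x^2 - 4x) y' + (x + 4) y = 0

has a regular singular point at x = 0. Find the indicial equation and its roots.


Divide by x^2 to reach normal form y'' + P_1(x) y' + P_2(x) y = 0 with P_1(x) = -1 - 4/x and P_2(x) = 1/x + 4/x^2.
x = 0 is a singular point because the y'-coefficient -1 - 4/x has a pole at x = 0 and the y-coefficient 1/x + 4/x^2 has a pole at x = 0.
It is a regular singular point because x P_1(x) = p(x) = -x - 4 and x^2 P_2(x) = q(x) = x + 4 are polynomials, hence analytic at x = 0.
p(0) = -4,  q(0) = 4.
Indicial equation: r(r-1) + p(0) r + q(0) = 0, i.e. r^2 + (p(0) - 1) r + q(0) = 0, i.e. r^2 - 5 r + 4 = 0.
Discriminant: (-5)^2 - 4(4) = 9, so r = (5 ± 3)/2.
Solving: r_1 = 4, r_2 = 1.

indicial: r^2 - 5 r + 4 = 0; roots r_1 = 4, r_2 = 1


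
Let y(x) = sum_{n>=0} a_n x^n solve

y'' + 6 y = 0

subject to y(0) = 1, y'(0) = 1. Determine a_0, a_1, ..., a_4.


Ansatz: y(x) = sum_{n>=0} a_n x^n, so y'(x) = sum_{n>=1} n a_n x^(n-1) and y''(x) = sum_{n>=2} n(n-1) a_n x^(n-2).
Substitute into P(x) y'' + Q(x) y' + R(x) y = 0 with P(x) = 1, Q(x) = 0, R(x) = 6, and match powers of x.
Initial conditions: a_0 = 1, a_1 = 1.
Setting the coefficient of each power of x to zero and solving order by order (substituting the coefficients already found):
  x^0: 2 a_2 + 6 a_0 = 0  ->  2 a_2 = -6 a_0 = -6  ->  a_2 = -3
  x^1: 6 a_3 + 6 a_1 = 0  ->  6 a_3 = -6 a_1 = -6  ->  a_3 = -1
  x^2: 12 a_4 + 6 a_2 = 0  ->  12 a_4 = -6 a_2 = 18  ->  a_4 = 3/2
Truncated series: y(x) = 1 + x - 3 x^2 - x^3 + (3/2) x^4 + O(x^5).

a_0 = 1; a_1 = 1; a_2 = -3; a_3 = -1; a_4 = 3/2


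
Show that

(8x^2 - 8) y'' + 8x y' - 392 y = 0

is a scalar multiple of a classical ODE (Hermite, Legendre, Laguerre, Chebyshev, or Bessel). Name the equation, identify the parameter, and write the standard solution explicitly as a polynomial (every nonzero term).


All three coefficients share the factor -8; dividing through by -8 gives  (1 - x^2) y'' - x y' + 49 y = 0.
This matches the Chebyshev equation (1 - x^2) y'' - x y' + n^2 y = 0 (note the -x y' term, not -2x y') with n^2 = 49, so n = 7; the polynomial solution is T_7(x).
With y = sum_k a_k x^k, matching x^k gives (k+2)(k+1) a_{k+2} = (k^2 - n^2) a_k = (k - 7)(k + 7) a_k. The right side vanishes at k = 7, so the series with the parity of 7 terminates at degree 7.
Standard normalization: leading coefficient of T_n is 2^(n-1), so a_7 = 2^6 = 64. Work downward with a_k = (k+1)(k+2) a_{k+2} / ((k - 7)(k + 7)):
  a_5 = (6)(7)(64) / ((5 - 7)(5 + 7)) = 2688/(-24) = -112
  a_3 = (4)(5)(-112) / ((3 - 7)(3 + 7)) = -2240/(-40) = 56
  a_1 = (2)(3)(56) / ((1 - 7)(1 + 7)) = 336/(-48) = -7
Hence T_7(x) = 64 x^7 - 112 x^5 + 56 x^3 - 7 x.

T_7(x); series = 64 x^7 - 112 x^5 + 56 x^3 - 7 x


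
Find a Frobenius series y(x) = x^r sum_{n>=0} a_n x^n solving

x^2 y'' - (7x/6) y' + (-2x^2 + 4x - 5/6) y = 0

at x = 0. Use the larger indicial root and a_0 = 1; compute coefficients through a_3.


Write in Frobenius form y'' + (p(x)/x) y' + (q(x)/x^2) y = 0:
  p(x) = -7/6,  q(x) = -2x^2 + 4x - 5/6.
Indicial equation: r(r-1) + (-7/6) r + (-5/6) = 0 -> roots r_1 = 5/2, r_2 = -1/3.
Take r = r_1 = 5/2. Let y(x) = x^r sum_{n>=0} a_n x^n with a_0 = 1.
Substitute y = x^r sum a_n x^n and match x^{r+n}. The recurrence is
  D(n) a_n + 4 a_{n-1} - 2 a_{n-2} = 0,  where D(n) = (r+n)(r+n-1) + (-7/6)(r+n) + (-5/6).
  a_n = [-4 a_{n-1} + 2 a_{n-2}] / D(n).
Since the indicial polynomial factors as (r - r_1)(r - r_2), D(n) = (r_1 + n - r_1)(r_1 + n - r_2) = n(n + 17/6).
Evaluating step by step (a_0 = 1):
  n = 1: D(1) = 1(1 + 17/6) = 23/6; numerator = -4(1) = -4; a_1 = (-4)/(23/6) = -24/23
  n = 2: D(2) = 2(2 + 17/6) = 29/3; numerator = -4(-24/23) + 2(1) = 142/23; a_2 = (142/23)/(29/3) = 426/667
  n = 3: D(3) = 3(3 + 17/6) = 35/2; numerator = -4(426/667) + 2(-24/23) = -3096/667; a_3 = (-3096/667)/(35/2) = -6192/23345

r = 5/2; a_0 = 1; a_1 = -24/23; a_2 = 426/667; a_3 = -6192/23345


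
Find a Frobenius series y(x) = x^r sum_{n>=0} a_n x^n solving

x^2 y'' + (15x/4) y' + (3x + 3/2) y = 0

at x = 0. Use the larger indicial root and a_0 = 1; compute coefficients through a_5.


Write in Frobenius form y'' + (p(x)/x) y' + (q(x)/x^2) y = 0:
  p(x) = 15/4,  q(x) = 3x + 3/2.
Indicial equation: r(r-1) + (15/4) r + (3/2) = 0 -> roots r_1 = -3/4, r_2 = -2.
Take r = r_1 = -3/4. Let y(x) = x^r sum_{n>=0} a_n x^n with a_0 = 1.
Substitute y = x^r sum a_n x^n and match x^{r+n}. The recurrence is
  D(n) a_n + 3 a_{n-1} = 0,  where D(n) = (r+n)(r+n-1) + (15/4)(r+n) + (3/2).
  a_n = -3 / D(n) * a_{n-1}.
Since the indicial polynomial factors as (r - r_1)(r - r_2), D(n) = (r_1 + n - r_1)(r_1 + n - r_2) = n(n + 5/4).
Evaluating step by step (a_0 = 1):
  n = 1: D(1) = 1(1 + 5/4) = 9/4; numerator = -3(1) = -3; a_1 = (-3)/(9/4) = -4/3
  n = 2: D(2) = 2(2 + 5/4) = 13/2; numerator = -3(-4/3) = 4; a_2 = (4)/(13/2) = 8/13
  n = 3: D(3) = 3(3 + 5/4) = 51/4; numerator = -3(8/13) = -24/13; a_3 = (-24/13)/(51/4) = -32/221
  n = 4: D(4) = 4(4 + 5/4) = 21; numerator = -3(-32/221) = 96/221; a_4 = (96/221)/(21) = 32/1547
  n = 5: D(5) = 5(5 + 5/4) = 125/4; numerator = -3(32/1547) = -96/1547; a_5 = (-96/1547)/(125/4) = -384/193375

r = -3/4; a_0 = 1; a_1 = -4/3; a_2 = 8/13; a_3 = -32/221; a_4 = 32/1547; a_5 = -384/193375


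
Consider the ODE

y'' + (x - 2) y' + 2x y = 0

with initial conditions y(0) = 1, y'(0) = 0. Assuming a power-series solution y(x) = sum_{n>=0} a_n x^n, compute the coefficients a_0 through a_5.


Ansatz: y(x) = sum_{n>=0} a_n x^n, so y'(x) = sum_{n>=1} n a_n x^(n-1) and y''(x) = sum_{n>=2} n(n-1) a_n x^(n-2).
Substitute into P(x) y'' + Q(x) y' + R(x) y = 0 with P(x) = 1, Q(x) = x - 2, R(x) = 2x, and match powers of x.
Initial conditions: a_0 = 1, a_1 = 0.
Setting the coefficient of each power of x to zero and solving order by order (substituting the coefficients already found):
  x^0: 2 a_2 - 2 a_1 = 0  ->  2 a_2 = 2 a_1 = 0  ->  a_2 = 0
  x^1: 6 a_3 - 4 a_2 + a_1 + 2 a_0 = 0  ->  6 a_3 = 4 a_2 - a_1 - 2 a_0 = -2  ->  a_3 = -1/3
  x^2: 12 a_4 - 6 a_3 + 2 a_2 + 2 a_1 = 0  ->  12 a_4 = 6 a_3 - 2 a_2 - 2 a_1 = -2  ->  a_4 = -1/6
  x^3: 20 a_5 - 8 a_4 + 3 a_3 + 2 a_2 = 0  ->  20 a_5 = 8 a_4 - 3 a_3 - 2 a_2 = -1/3  ->  a_5 = -1/60
Truncated series: y(x) = 1 - (1/3) x^3 - (1/6) x^4 - (1/60) x^5 + O(x^6).

a_0 = 1; a_1 = 0; a_2 = 0; a_3 = -1/3; a_4 = -1/6; a_5 = -1/60


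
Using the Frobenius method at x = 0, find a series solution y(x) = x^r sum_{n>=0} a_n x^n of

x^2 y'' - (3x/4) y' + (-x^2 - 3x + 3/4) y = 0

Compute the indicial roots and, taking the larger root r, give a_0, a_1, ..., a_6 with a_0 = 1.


Write in Frobenius form y'' + (p(x)/x) y' + (q(x)/x^2) y = 0:
  p(x) = -3/4,  q(x) = -x^2 - 3x + 3/4.
Indicial equation: r(r-1) + (-3/4) r + (3/4) = 0 -> roots r_1 = 1, r_2 = 3/4.
Take r = r_1 = 1. Let y(x) = x^r sum_{n>=0} a_n x^n with a_0 = 1.
Substitute y = x^r sum a_n x^n and match x^{r+n}. The recurrence is
  D(n) a_n - 3 a_{n-1} - 1 a_{n-2} = 0,  where D(n) = (r+n)(r+n-1) + (-3/4)(r+n) + (3/4).
  a_n = [3 a_{n-1} + 1 a_{n-2}] / D(n).
Since the indicial polynomial factors as (r - r_1)(r - r_2), D(n) = (r_1 + n - r_1)(r_1 + n - r_2) = n(n + 1/4).
Evaluating step by step (a_0 = 1):
  n = 1: D(1) = 1(1 + 1/4) = 5/4; numerator = 3(1) = 3; a_1 = (3)/(5/4) = 12/5
  n = 2: D(2) = 2(2 + 1/4) = 9/2; numerator = 3(12/5) + 1(1) = 41/5; a_2 = (41/5)/(9/2) = 82/45
  n = 3: D(3) = 3(3 + 1/4) = 39/4; numerator = 3(82/45) + 1(12/5) = 118/15; a_3 = (118/15)/(39/4) = 472/585
  n = 4: D(4) = 4(4 + 1/4) = 17; numerator = 3(472/585) + 1(82/45) = 2482/585; a_4 = (2482/585)/(17) = 146/585
  n = 5: D(5) = 5(5 + 1/4) = 105/4; numerator = 3(146/585) + 1(472/585) = 14/9; a_5 = (14/9)/(105/4) = 8/135
  n = 6: D(6) = 6(6 + 1/4) = 75/2; numerator = 3(8/135) + 1(146/585) = 50/117; a_6 = (50/117)/(75/2) = 4/351

r = 1; a_0 = 1; a_1 = 12/5; a_2 = 82/45; a_3 = 472/585; a_4 = 146/585; a_5 = 8/135; a_6 = 4/351


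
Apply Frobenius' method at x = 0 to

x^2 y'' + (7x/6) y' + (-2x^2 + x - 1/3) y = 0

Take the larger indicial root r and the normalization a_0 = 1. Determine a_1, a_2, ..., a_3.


Write in Frobenius form y'' + (p(x)/x) y' + (q(x)/x^2) y = 0:
  p(x) = 7/6,  q(x) = -2x^2 + x - 1/3.
Indicial equation: r(r-1) + (7/6) r + (-1/3) = 0 -> roots r_1 = 1/2, r_2 = -2/3.
Take r = r_1 = 1/2. Let y(x) = x^r sum_{n>=0} a_n x^n with a_0 = 1.
Substitute y = x^r sum a_n x^n and match x^{r+n}. The recurrence is
  D(n) a_n + 1 a_{n-1} - 2 a_{n-2} = 0,  where D(n) = (r+n)(r+n-1) + (7/6)(r+n) + (-1/3).
  a_n = [-1 a_{n-1} + 2 a_{n-2}] / D(n).
Since the indicial polynomial factors as (r - r_1)(r - r_2), D(n) = (r_1 + n - r_1)(r_1 + n - r_2) = n(n + 7/6).
Evaluating step by step (a_0 = 1):
  n = 1: D(1) = 1(1 + 7/6) = 13/6; numerator = -1(1) = -1; a_1 = (-1)/(13/6) = -6/13
  n = 2: D(2) = 2(2 + 7/6) = 19/3; numerator = -1(-6/13) + 2(1) = 32/13; a_2 = (32/13)/(19/3) = 96/247
  n = 3: D(3) = 3(3 + 7/6) = 25/2; numerator = -1(96/247) + 2(-6/13) = -324/247; a_3 = (-324/247)/(25/2) = -648/6175

r = 1/2; a_0 = 1; a_1 = -6/13; a_2 = 96/247; a_3 = -648/6175


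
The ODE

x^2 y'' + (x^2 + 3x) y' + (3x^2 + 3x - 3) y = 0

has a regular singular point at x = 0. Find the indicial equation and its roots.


Divide by x^2 to reach normal form y'' + P_1(x) y' + P_2(x) y = 0 with P_1(x) = 1 + 3/x and P_2(x) = 3 + 3/x - 3/x^2.
x = 0 is a singular point because the y'-coefficient 1 + 3/x has a pole at x = 0 and the y-coefficient 3 + 3/x - 3/x^2 has a pole at x = 0.
It is a regular singular point because x P_1(x) = p(x) = x + 3 and x^2 P_2(x) = q(x) = 3x^2 + 3x - 3 are polynomials, hence analytic at x = 0.
p(0) = 3,  q(0) = -3.
Indicial equation: r(r-1) + p(0) r + q(0) = 0, i.e. r^2 + (p(0) - 1) r + q(0) = 0, i.e. r^2 + 2 r - 3 = 0.
Discriminant: (2)^2 - 4(-3) = 16, so r = (-2 ± 4)/2.
Solving: r_1 = 1, r_2 = -3.

indicial: r^2 + 2 r - 3 = 0; roots r_1 = 1, r_2 = -3


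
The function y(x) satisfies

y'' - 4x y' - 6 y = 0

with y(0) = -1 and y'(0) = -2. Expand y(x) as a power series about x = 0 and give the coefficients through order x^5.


Ansatz: y(x) = sum_{n>=0} a_n x^n, so y'(x) = sum_{n>=1} n a_n x^(n-1) and y''(x) = sum_{n>=2} n(n-1) a_n x^(n-2).
Substitute into P(x) y'' + Q(x) y' + R(x) y = 0 with P(x) = 1, Q(x) = -4x, R(x) = -6, and match powers of x.
Initial conditions: a_0 = -1, a_1 = -2.
Setting the coefficient of each power of x to zero and solving order by order (substituting the coefficients already found):
  x^0: 2 a_2 - 6 a_0 = 0  ->  2 a_2 = 6 a_0 = -6  ->  a_2 = -3
  x^1: 6 a_3 - 10 a_1 = 0  ->  6 a_3 = 10 a_1 = -20  ->  a_3 = -10/3
  x^2: 12 a_4 - 14 a_2 = 0  ->  12 a_4 = 14 a_2 = -42  ->  a_4 = -7/2
  x^3: 20 a_5 - 18 a_3 = 0  ->  20 a_5 = 18 a_3 = -60  ->  a_5 = -3
Truncated series: y(x) = -1 - 2 x - 3 x^2 - (10/3) x^3 - (7/2) x^4 - 3 x^5 + O(x^6).

a_0 = -1; a_1 = -2; a_2 = -3; a_3 = -10/3; a_4 = -7/2; a_5 = -3


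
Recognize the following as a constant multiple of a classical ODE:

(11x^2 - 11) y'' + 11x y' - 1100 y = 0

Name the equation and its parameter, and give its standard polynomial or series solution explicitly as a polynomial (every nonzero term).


All three coefficients share the factor -11; dividing through by -11 gives  (1 - x^2) y'' - x y' + 100 y = 0.
This matches the Chebyshev equation (1 - x^2) y'' - x y' + n^2 y = 0 (note the -x y' term, not -2x y') with n^2 = 100, so n = 10; the polynomial solution is T_10(x).
With y = sum_k a_k x^k, matching x^k gives (k+2)(k+1) a_{k+2} = (k^2 - n^2) a_k = (k - 10)(k + 10) a_k. The right side vanishes at k = 10, so the series with the parity of 10 terminates at degree 10.
Standard normalization: leading coefficient of T_n is 2^(n-1), so a_10 = 2^9 = 512. Work downward with a_k = (k+1)(k+2) a_{k+2} / ((k - 10)(k + 10)):
  a_8 = (9)(10)(512) / ((8 - 10)(8 + 10)) = 46080/(-36) = -1280
  a_6 = (7)(8)(-1280) / ((6 - 10)(6 + 10)) = -71680/(-64) = 1120
  a_4 = (5)(6)(1120) / ((4 - 10)(4 + 10)) = 33600/(-84) = -400
  a_2 = (3)(4)(-400) / ((2 - 10)(2 + 10)) = -4800/(-96) = 50
  a_0 = (1)(2)(50) / ((0 - 10)(0 + 10)) = 100/(-100) = -1
Hence T_10(x) = 512 x^10 - 1280 x^8 + 1120 x^6 - 400 x^4 + 50 x^2 - 1.

T_10(x); series = 512 x^10 - 1280 x^8 + 1120 x^6 - 400 x^4 + 50 x^2 - 1


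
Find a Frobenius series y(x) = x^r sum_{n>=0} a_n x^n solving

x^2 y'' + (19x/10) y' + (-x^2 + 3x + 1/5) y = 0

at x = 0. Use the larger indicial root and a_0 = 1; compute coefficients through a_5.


Write in Frobenius form y'' + (p(x)/x) y' + (q(x)/x^2) y = 0:
  p(x) = 19/10,  q(x) = -x^2 + 3x + 1/5.
Indicial equation: r(r-1) + (19/10) r + (1/5) = 0 -> roots r_1 = -2/5, r_2 = -1/2.
Take r = r_1 = -2/5. Let y(x) = x^r sum_{n>=0} a_n x^n with a_0 = 1.
Substitute y = x^r sum a_n x^n and match x^{r+n}. The recurrence is
  D(n) a_n + 3 a_{n-1} - 1 a_{n-2} = 0,  where D(n) = (r+n)(r+n-1) + (19/10)(r+n) + (1/5).
  a_n = [-3 a_{n-1} + 1 a_{n-2}] / D(n).
Since the indicial polynomial factors as (r - r_1)(r - r_2), D(n) = (r_1 + n - r_1)(r_1 + n - r_2) = n(n + 1/10).
Evaluating step by step (a_0 = 1):
  n = 1: D(1) = 1(1 + 1/10) = 11/10; numerator = -3(1) = -3; a_1 = (-3)/(11/10) = -30/11
  n = 2: D(2) = 2(2 + 1/10) = 21/5; numerator = -3(-30/11) + 1(1) = 101/11; a_2 = (101/11)/(21/5) = 505/231
  n = 3: D(3) = 3(3 + 1/10) = 93/10; numerator = -3(505/231) + 1(-30/11) = -65/7; a_3 = (-65/7)/(93/10) = -650/651
  n = 4: D(4) = 4(4 + 1/10) = 82/5; numerator = -3(-650/651) + 1(505/231) = 37105/7161; a_4 = (37105/7161)/(82/5) = 4525/14322
  n = 5: D(5) = 5(5 + 1/10) = 51/2; numerator = -3(4525/14322) + 1(-650/651) = -27875/14322; a_5 = (-27875/14322)/(51/2) = -27875/365211

r = -2/5; a_0 = 1; a_1 = -30/11; a_2 = 505/231; a_3 = -650/651; a_4 = 4525/14322; a_5 = -27875/365211


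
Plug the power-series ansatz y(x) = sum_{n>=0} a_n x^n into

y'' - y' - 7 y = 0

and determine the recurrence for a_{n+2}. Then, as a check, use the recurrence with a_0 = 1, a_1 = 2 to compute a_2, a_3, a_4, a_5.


Substitute y = sum_n a_n x^n.
y''(x) has coefficient (n+2)(n+1) a_{n+2} at x^n;
-y'(x) has coefficient -(n+1) a_{n+1} at x^n;
-7 y(x) has coefficient -7 a_n at x^n.
Matching x^n: (n+2)(n+1) a_{n+2} - (n+1) a_{n+1} - 7 a_n = 0.
Thus a_{n+2} = [(n+1) a_{n+1} + 7 a_n] / ((n+1)(n+2)).

Check with a_0 = 1, a_1 = 2 (apply the recurrence for n = 0, 1, 2, 3): a_0 = 1, a_1 = 2, a_2 = 9/2, a_3 = 23/6, a_4 = 43/12, a_5 = 247/120.

a_(n+2) = [(n+1) a_(n+1) + 7 a_n] / ((n+1)(n+2)); check: a_0 = 1, a_1 = 2, a_2 = 9/2, a_3 = 23/6, a_4 = 43/12, a_5 = 247/120


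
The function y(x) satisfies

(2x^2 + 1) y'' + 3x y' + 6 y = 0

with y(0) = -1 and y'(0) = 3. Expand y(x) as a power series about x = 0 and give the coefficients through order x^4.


Ansatz: y(x) = sum_{n>=0} a_n x^n, so y'(x) = sum_{n>=1} n a_n x^(n-1) and y''(x) = sum_{n>=2} n(n-1) a_n x^(n-2).
Substitute into P(x) y'' + Q(x) y' + R(x) y = 0 with P(x) = 2x^2 + 1, Q(x) = 3x, R(x) = 6, and match powers of x.
Initial conditions: a_0 = -1, a_1 = 3.
Setting the coefficient of each power of x to zero and solving order by order (substituting the coefficients already found):
  x^0: 2 a_2 + 6 a_0 = 0  ->  2 a_2 = -6 a_0 = 6  ->  a_2 = 3
  x^1: 6 a_3 + 9 a_1 = 0  ->  6 a_3 = -9 a_1 = -27  ->  a_3 = -9/2
  x^2: 12 a_4 + 16 a_2 = 0  ->  12 a_4 = -16 a_2 = -48  ->  a_4 = -4
Truncated series: y(x) = -1 + 3 x + 3 x^2 - (9/2) x^3 - 4 x^4 + O(x^5).

a_0 = -1; a_1 = 3; a_2 = 3; a_3 = -9/2; a_4 = -4


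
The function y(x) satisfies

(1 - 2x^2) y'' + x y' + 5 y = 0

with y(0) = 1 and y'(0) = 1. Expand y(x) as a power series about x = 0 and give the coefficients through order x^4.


Ansatz: y(x) = sum_{n>=0} a_n x^n, so y'(x) = sum_{n>=1} n a_n x^(n-1) and y''(x) = sum_{n>=2} n(n-1) a_n x^(n-2).
Substitute into P(x) y'' + Q(x) y' + R(x) y = 0 with P(x) = 1 - 2x^2, Q(x) = x, R(x) = 5, and match powers of x.
Initial conditions: a_0 = 1, a_1 = 1.
Setting the coefficient of each power of x to zero and solving order by order (substituting the coefficients already found):
  x^0: 2 a_2 + 5 a_0 = 0  ->  2 a_2 = -5 a_0 = -5  ->  a_2 = -5/2
  x^1: 6 a_3 + 6 a_1 = 0  ->  6 a_3 = -6 a_1 = -6  ->  a_3 = -1
  x^2: 12 a_4 + 3 a_2 = 0  ->  12 a_4 = -3 a_2 = 15/2  ->  a_4 = 5/8
Truncated series: y(x) = 1 + x - (5/2) x^2 - x^3 + (5/8) x^4 + O(x^5).

a_0 = 1; a_1 = 1; a_2 = -5/2; a_3 = -1; a_4 = 5/8


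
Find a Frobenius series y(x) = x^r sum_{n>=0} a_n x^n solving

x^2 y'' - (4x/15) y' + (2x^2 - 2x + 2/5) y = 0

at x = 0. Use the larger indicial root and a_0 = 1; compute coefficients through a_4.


Write in Frobenius form y'' + (p(x)/x) y' + (q(x)/x^2) y = 0:
  p(x) = -4/15,  q(x) = 2x^2 - 2x + 2/5.
Indicial equation: r(r-1) + (-4/15) r + (2/5) = 0 -> roots r_1 = 2/3, r_2 = 3/5.
Take r = r_1 = 2/3. Let y(x) = x^r sum_{n>=0} a_n x^n with a_0 = 1.
Substitute y = x^r sum a_n x^n and match x^{r+n}. The recurrence is
  D(n) a_n - 2 a_{n-1} + 2 a_{n-2} = 0,  where D(n) = (r+n)(r+n-1) + (-4/15)(r+n) + (2/5).
  a_n = [2 a_{n-1} - 2 a_{n-2}] / D(n).
Since the indicial polynomial factors as (r - r_1)(r - r_2), D(n) = (r_1 + n - r_1)(r_1 + n - r_2) = n(n + 1/15).
Evaluating step by step (a_0 = 1):
  n = 1: D(1) = 1(1 + 1/15) = 16/15; numerator = 2(1) = 2; a_1 = (2)/(16/15) = 15/8
  n = 2: D(2) = 2(2 + 1/15) = 62/15; numerator = 2(15/8) - 2(1) = 7/4; a_2 = (7/4)/(62/15) = 105/248
  n = 3: D(3) = 3(3 + 1/15) = 46/5; numerator = 2(105/248) - 2(15/8) = -90/31; a_3 = (-90/31)/(46/5) = -225/713
  n = 4: D(4) = 4(4 + 1/15) = 244/15; numerator = 2(-225/713) - 2(105/248) = -4215/2852; a_4 = (-4215/2852)/(244/15) = -63225/695888

r = 2/3; a_0 = 1; a_1 = 15/8; a_2 = 105/248; a_3 = -225/713; a_4 = -63225/695888


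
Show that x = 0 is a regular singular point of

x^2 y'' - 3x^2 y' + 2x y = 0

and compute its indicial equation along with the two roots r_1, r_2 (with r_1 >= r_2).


Divide by x^2 to reach normal form y'' + P_1(x) y' + P_2(x) y = 0 with P_1(x) = -3 and P_2(x) = 2/x.
x = 0 is a singular point because the y-coefficient 2/x has a pole at x = 0.
It is a regular singular point because x P_1(x) = p(x) = -3x and x^2 P_2(x) = q(x) = 2x are polynomials, hence analytic at x = 0.
p(0) = 0,  q(0) = 0.
Indicial equation: r(r-1) + p(0) r + q(0) = 0, i.e. r^2 + (p(0) - 1) r + q(0) = 0, i.e. r^2 - 1 r = 0.
Discriminant: (-1)^2 - 4(0) = 1, so r = (1 ± 1)/2.
Solving: r_1 = 1, r_2 = 0.

indicial: r^2 - 1 r = 0; roots r_1 = 1, r_2 = 0


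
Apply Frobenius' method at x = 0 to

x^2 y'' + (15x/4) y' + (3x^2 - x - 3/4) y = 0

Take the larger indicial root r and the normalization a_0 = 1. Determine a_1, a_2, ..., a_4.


Write in Frobenius form y'' + (p(x)/x) y' + (q(x)/x^2) y = 0:
  p(x) = 15/4,  q(x) = 3x^2 - x - 3/4.
Indicial equation: r(r-1) + (15/4) r + (-3/4) = 0 -> roots r_1 = 1/4, r_2 = -3.
Take r = r_1 = 1/4. Let y(x) = x^r sum_{n>=0} a_n x^n with a_0 = 1.
Substitute y = x^r sum a_n x^n and match x^{r+n}. The recurrence is
  D(n) a_n - 1 a_{n-1} + 3 a_{n-2} = 0,  where D(n) = (r+n)(r+n-1) + (15/4)(r+n) + (-3/4).
  a_n = [1 a_{n-1} - 3 a_{n-2}] / D(n).
Since the indicial polynomial factors as (r - r_1)(r - r_2), D(n) = (r_1 + n - r_1)(r_1 + n - r_2) = n(n + 13/4).
Evaluating step by step (a_0 = 1):
  n = 1: D(1) = 1(1 + 13/4) = 17/4; numerator = 1(1) = 1; a_1 = (1)/(17/4) = 4/17
  n = 2: D(2) = 2(2 + 13/4) = 21/2; numerator = 1(4/17) - 3(1) = -47/17; a_2 = (-47/17)/(21/2) = -94/357
  n = 3: D(3) = 3(3 + 13/4) = 75/4; numerator = 1(-94/357) - 3(4/17) = -346/357; a_3 = (-346/357)/(75/4) = -1384/26775
  n = 4: D(4) = 4(4 + 13/4) = 29; numerator = 1(-1384/26775) - 3(-94/357) = 19766/26775; a_4 = (19766/26775)/(29) = 19766/776475

r = 1/4; a_0 = 1; a_1 = 4/17; a_2 = -94/357; a_3 = -1384/26775; a_4 = 19766/776475


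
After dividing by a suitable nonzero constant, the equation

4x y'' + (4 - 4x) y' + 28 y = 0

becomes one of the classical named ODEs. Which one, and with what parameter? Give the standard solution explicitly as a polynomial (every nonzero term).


All three coefficients share the factor 4; dividing through by 4 gives  x y'' + (1 - x) y' + 7 y = 0.
This matches the Laguerre equation x y'' + (1 - x) y' + n y = 0 with n = 7; the polynomial solution is L_7(x).
With y = sum_k a_k x^k, matching x^k gives (k+1)k a_{k+1} + (k+1) a_{k+1} - k a_k + n a_k = 0, i.e. (k+1)^2 a_{k+1} = (k - n) a_k = (k - 7) a_k. The right side vanishes at k = 7, so the series terminates at degree 7.
Standard normalization L_n(0) = 1 gives a_0 = 1. Work upward with a_{k+1} = (k - 7) a_k / (k+1)^2:
  a_1 = (0 - 7)(1) / 1^2 = -7/1 = -7
  a_2 = (1 - 7)(-7) / 2^2 = 42/4 = 21/2
  a_3 = (2 - 7)(21/2) / 3^2 = (-105/2)/9 = -35/6
  a_4 = (3 - 7)(-35/6) / 4^2 = (70/3)/16 = 35/24
  a_5 = (4 - 7)(35/24) / 5^2 = (-35/8)/25 = -7/40
  a_6 = (5 - 7)(-7/40) / 6^2 = (7/20)/36 = 7/720
  a_7 = (6 - 7)(7/720) / 7^2 = (-7/720)/49 = -1/5040
Hence L_7(x) = -x^7/5040 + 7 x^6/720 - 7 x^5/40 + 35 x^4/24 - 35 x^3/6 + 21 x^2/2 - 7 x + 1.

L_7(x); series = -x^7/5040 + 7 x^6/720 - 7 x^5/40 + 35 x^4/24 - 35 x^3/6 + 21 x^2/2 - 7 x + 1
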